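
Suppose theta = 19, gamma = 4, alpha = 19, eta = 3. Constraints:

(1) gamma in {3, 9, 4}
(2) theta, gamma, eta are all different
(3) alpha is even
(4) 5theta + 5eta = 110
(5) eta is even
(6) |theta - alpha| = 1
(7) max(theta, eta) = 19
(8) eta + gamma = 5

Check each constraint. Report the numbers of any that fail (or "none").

No — constraints 3, 5, 6, and 8 are not satisfied.

(1) gamma = 4 is in {3, 9, 4} — satisfied.
(2) values 19, 4, 3 are pairwise distinct — satisfied.
(3) alpha = 19 is odd — violated.
(4) 5theta + 5eta = 5(19) + 5(3) = 110 — satisfied.
(5) eta = 3 is odd — violated.
(6) |19 - 19| = 0, not 1 — violated.
(7) max(19, 3) = 19 — satisfied.
(8) eta + gamma = 3 + 4 = 7, not 5 — violated.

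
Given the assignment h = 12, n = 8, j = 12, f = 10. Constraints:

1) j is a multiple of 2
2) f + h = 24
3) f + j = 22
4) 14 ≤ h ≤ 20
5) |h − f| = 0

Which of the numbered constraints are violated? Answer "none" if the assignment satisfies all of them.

1) 12 / 2 = 6, so 2 divides 12  ✔
2) f + h = 10 + 12 = 22, not 24  ✘
3) f + j = 10 + 12 = 22  ✔
4) h = 12 is outside [14, 20]  ✘
5) |12 − 10| = 2, not 0  ✘

Constraints 2, 4, 5 do not hold.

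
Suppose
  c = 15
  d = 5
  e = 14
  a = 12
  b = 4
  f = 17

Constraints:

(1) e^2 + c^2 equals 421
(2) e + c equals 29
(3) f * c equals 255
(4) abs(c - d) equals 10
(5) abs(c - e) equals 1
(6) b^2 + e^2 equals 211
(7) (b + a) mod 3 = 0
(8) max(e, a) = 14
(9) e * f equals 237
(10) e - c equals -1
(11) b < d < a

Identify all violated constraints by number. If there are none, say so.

(1) e^2 + c^2 = 14^2 + 15^2 = 196 + 225 = 421 — satisfied.
(2) e + c = 14 + 15 = 29 — satisfied.
(3) f * c = 17 * 15 = 255 — satisfied.
(4) abs(15 - 5) = 10 — satisfied.
(5) abs(15 - 14) = 1 — satisfied.
(6) b^2 + e^2 = 4^2 + 14^2 = 16 + 196 = 212, not 211 — violated.
(7) b + a = 16; 16 mod 3 = 1, not 0 — violated.
(8) max(14, 12) = 14 — satisfied.
(9) e * f = 14 * 17 = 238, not 237 — violated.
(10) e - c = 14 - 15 = -1 — satisfied.
(11) values 4 < 5 < 12 — satisfied.

Constraints 6, 7, and 9 do not hold.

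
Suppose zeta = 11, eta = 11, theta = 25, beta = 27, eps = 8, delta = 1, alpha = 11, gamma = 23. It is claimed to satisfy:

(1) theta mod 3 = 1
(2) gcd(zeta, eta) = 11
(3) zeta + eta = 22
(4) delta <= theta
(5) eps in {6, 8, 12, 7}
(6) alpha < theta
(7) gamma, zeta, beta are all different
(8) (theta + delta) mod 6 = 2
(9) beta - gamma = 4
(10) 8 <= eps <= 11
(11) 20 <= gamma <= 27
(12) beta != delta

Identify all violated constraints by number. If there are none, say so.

None — every constraint holds.

(1) 25 mod 3 = 1 — satisfied.
(2) gcd(11, 11) = 11 — satisfied.
(3) zeta + eta = 11 + 11 = 22 — satisfied.
(4) delta = 1, theta = 25; 1 ≤ 25 — satisfied.
(5) eps = 8 is in {6, 8, 12, 7} — satisfied.
(6) alpha = 11, theta = 25; 11 < 25 — satisfied.
(7) values 23, 11, 27 are pairwise distinct — satisfied.
(8) theta + delta = 26; 26 mod 6 = 2 — satisfied.
(9) beta - gamma = 27 - 23 = 4 — satisfied.
(10) eps = 8 lies in [8, 11] — satisfied.
(11) gamma = 23 lies in [20, 27] — satisfied.
(12) beta = 27, delta = 1; distinct — satisfied.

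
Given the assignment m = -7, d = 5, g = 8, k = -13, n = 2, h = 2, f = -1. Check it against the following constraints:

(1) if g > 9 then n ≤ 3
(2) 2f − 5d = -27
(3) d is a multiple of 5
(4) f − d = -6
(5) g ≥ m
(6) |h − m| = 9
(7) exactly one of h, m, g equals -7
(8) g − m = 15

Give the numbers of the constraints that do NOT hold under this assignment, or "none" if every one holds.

(1) g = 8, not > 9; antecedent false, conditional vacuously true  holds
(2) 2f − 5d = 2(-1) − 5(5) = -27  holds
(3) 5 / 5 = 1, so 5 divides 5  holds
(4) f − d = -1 − 5 = -6  holds
(5) g = 8, m = -7; 8 ≥ -7  holds
(6) |2 − (-7)| = 9  holds
(7) h=2, m=-7, g=8; 1 of them equals -7  holds
(8) g − m = 8 − (-7) = 15  holds

The assignment satisfies every constraint.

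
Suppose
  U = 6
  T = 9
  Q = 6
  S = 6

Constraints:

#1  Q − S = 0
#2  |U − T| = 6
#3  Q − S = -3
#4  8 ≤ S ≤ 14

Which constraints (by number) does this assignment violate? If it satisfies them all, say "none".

No — constraints 2, 3, 4 are not satisfied.

#1 Q − S = 6 − 6 = 0  holds
#2 |6 − 9| = 3, not 6  fails
#3 Q − S = 6 − 6 = 0, not -3  fails
#4 S = 6 is outside [8, 14]  fails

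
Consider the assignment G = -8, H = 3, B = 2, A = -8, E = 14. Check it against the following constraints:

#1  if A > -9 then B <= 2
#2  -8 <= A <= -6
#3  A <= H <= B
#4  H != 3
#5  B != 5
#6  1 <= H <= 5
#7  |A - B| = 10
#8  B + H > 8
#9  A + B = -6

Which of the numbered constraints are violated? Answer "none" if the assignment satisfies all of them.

#1 A = -8 > -9, so we need B ≤ 2; B = 2 ≤ 2 — OK.
#2 A = -8 lies in [-8, -6] — OK.
#3 values -8, 3, 2; H = 3 is not <= B = 2 — violated.
#4 H = 3, but 3 is required to differ — violated.
#5 B = 2, and 2 ≠ 5 — OK.
#6 H = 3 lies in [1, 5] — OK.
#7 |-8 - 2| = 10 — OK.
#8 B + H = 2 + 3 = 5; 5 ≤ 8, bound 8 not met — violated.
#9 A + B = -8 + 2 = -6 — OK.

Constraints 3, 4, and 8 do not hold.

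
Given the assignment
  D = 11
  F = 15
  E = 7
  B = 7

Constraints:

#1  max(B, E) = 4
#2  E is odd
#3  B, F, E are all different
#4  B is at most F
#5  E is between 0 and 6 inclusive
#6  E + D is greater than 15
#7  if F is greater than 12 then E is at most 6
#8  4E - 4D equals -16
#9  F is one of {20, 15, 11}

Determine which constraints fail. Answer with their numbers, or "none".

#1 max(7, 7) = 7, not 4 — does not hold.
#2 E = 7 is odd — holds.
#3 B = E = 7, not all different — does not hold.
#4 B = 7, F = 15; 7 ≤ 15 — holds.
#5 E = 7 is outside [0, 6] — does not hold.
#6 E + D = 7 + 11 = 18; 18 > 15 — holds.
#7 F = 15 > 12, so we need E ≤ 6; but E = 7 > 6 — does not hold.
#8 4E - 4D = 4(7) - 4(11) = -16 — holds.
#9 F = 15 is in {20, 15, 11} — holds.

No — constraints 1, 3, 5, and 7 are not satisfied.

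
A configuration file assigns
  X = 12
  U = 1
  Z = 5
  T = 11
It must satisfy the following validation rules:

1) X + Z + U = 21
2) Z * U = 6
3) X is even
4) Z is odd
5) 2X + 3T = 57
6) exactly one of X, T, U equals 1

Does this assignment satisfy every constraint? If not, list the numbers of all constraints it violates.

Constraints 1 and 2 are violated.

1) X + Z + U = 12 + 5 + 1 = 18, not 21 — violated.
2) Z * U = 5 * 1 = 5, not 6 — violated.
3) X = 12 is even — satisfied.
4) Z = 5 is odd — satisfied.
5) 2X + 3T = 2(12) + 3(11) = 57 — satisfied.
6) X=12, T=11, U=1; 1 of them equals 1 — satisfied.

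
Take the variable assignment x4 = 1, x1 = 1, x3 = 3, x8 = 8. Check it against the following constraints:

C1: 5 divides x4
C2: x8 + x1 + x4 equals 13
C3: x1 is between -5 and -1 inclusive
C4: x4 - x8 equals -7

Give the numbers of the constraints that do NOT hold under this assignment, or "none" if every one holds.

The assignment fails constraints 1, 2, and 3.

C1: 1 = 5*0 + 1, so 5 does not divide 1 — violated.
C2: x8 + x1 + x4 = 8 + 1 + 1 = 10, not 13 — violated.
C3: x1 = 1 is outside [-5, -1] — violated.
C4: x4 - x8 = 1 - 8 = -7 — OK.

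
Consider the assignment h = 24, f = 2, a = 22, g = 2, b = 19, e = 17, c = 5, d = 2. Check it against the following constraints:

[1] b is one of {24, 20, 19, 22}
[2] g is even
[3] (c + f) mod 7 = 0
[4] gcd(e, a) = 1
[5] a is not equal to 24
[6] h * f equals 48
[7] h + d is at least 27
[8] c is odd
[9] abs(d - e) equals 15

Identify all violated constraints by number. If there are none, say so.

[1] b = 19 is in {24, 20, 19, 22} — holds.
[2] g = 2 is even — holds.
[3] c + f = 7; 7 mod 7 = 0 — holds.
[4] gcd(17, 22) = 1 — holds.
[5] a = 22, and 22 ≠ 24 — holds.
[6] h * f = 24 * 2 = 48 — holds.
[7] h + d = 24 + 2 = 26; 26 < 27, bound 27 not met — fails.
[8] c = 5 is odd — holds.
[9] abs(2 - 17) = 15 — holds.

No — constraint 7 is not satisfied.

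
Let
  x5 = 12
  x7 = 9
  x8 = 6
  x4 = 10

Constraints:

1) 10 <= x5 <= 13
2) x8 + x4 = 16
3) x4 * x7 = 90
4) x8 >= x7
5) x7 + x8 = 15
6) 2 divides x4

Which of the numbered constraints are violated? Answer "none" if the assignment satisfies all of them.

The assignment fails constraint 4.

1) x5 = 12 lies in [10, 13]  yes
2) x8 + x4 = 6 + 10 = 16  yes
3) x4 * x7 = 10 * 9 = 90  yes
4) x8 = 6, x7 = 9; 6 < 9 (want ≥)  no
5) x7 + x8 = 9 + 6 = 15  yes
6) 10 / 2 = 5, so 2 divides 10  yes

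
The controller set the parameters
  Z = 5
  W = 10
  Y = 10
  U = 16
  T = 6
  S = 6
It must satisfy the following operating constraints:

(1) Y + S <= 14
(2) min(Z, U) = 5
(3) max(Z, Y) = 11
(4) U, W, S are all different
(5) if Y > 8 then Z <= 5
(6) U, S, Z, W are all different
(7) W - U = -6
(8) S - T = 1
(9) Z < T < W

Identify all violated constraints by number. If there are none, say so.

(1) Y + S = 10 + 6 = 16; 16 > 14, bound 14 not met  no
(2) min(5, 16) = 5  yes
(3) max(5, 10) = 10, not 11  no
(4) values 16, 10, 6 are pairwise distinct  yes
(5) Y = 10 > 8, so we need Z ≤ 5; Z = 5 ≤ 5  yes
(6) values 16, 6, 5, 10 are pairwise distinct  yes
(7) W - U = 10 - 16 = -6  yes
(8) S - T = 6 - 6 = 0, not 1  no
(9) values 5 < 6 < 10  yes

The assignment fails constraints 1, 3, and 8.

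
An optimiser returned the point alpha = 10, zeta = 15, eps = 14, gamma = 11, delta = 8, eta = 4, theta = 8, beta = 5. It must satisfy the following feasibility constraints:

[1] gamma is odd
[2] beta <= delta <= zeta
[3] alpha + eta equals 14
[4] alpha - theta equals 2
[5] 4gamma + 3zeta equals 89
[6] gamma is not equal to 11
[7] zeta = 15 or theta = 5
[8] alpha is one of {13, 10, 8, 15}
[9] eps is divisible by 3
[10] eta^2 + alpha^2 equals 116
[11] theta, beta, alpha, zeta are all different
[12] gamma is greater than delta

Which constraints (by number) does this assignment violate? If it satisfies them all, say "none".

[1] gamma = 11 is odd  OK
[2] values 5 <= 8 <= 15  OK
[3] alpha + eta = 10 + 4 = 14  OK
[4] alpha - theta = 10 - 8 = 2  OK
[5] 4gamma + 3zeta = 4(11) + 3(15) = 89  OK
[6] gamma = 11, but 11 is required to differ  FAIL
[7] zeta = 15 = 15 (first disjunct)  OK
[8] alpha = 10 is in {13, 10, 8, 15}  OK
[9] 14 = 3*4 + 2, so 3 does not divide 14  FAIL
[10] eta^2 + alpha^2 = 4^2 + 10^2 = 16 + 100 = 116  OK
[11] values 8, 5, 10, 15 are pairwise distinct  OK
[12] gamma = 11, delta = 8; 11 > 8  OK

Constraints 6, 9 do not hold.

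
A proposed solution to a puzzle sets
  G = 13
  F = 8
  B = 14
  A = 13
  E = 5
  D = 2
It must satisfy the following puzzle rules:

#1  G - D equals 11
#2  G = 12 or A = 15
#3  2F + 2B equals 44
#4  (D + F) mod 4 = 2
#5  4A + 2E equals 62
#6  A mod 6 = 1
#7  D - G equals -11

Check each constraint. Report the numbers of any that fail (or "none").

Violated: 2.

#1 G - D = 13 - 2 = 11 — holds.
#2 G = 13 ≠ 12 and A = 13 ≠ 15; both disjuncts false — does not hold.
#3 2F + 2B = 2(8) + 2(14) = 44 — holds.
#4 D + F = 10; 10 mod 4 = 2 — holds.
#5 4A + 2E = 4(13) + 2(5) = 62 — holds.
#6 13 mod 6 = 1 — holds.
#7 D - G = 2 - 13 = -11 — holds.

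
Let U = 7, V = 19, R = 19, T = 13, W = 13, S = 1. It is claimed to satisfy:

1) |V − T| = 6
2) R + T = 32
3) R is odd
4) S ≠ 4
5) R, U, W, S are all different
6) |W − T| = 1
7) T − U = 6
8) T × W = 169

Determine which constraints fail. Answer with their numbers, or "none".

Constraint 6 does not hold.

1) |19 − 13| = 6 — holds.
2) R + T = 19 + 13 = 32 — holds.
3) R = 19 is odd — holds.
4) S = 1, and 1 ≠ 4 — holds.
5) values 19, 7, 13, 1 are pairwise distinct — holds.
6) |13 − 13| = 0, not 1 — does not hold.
7) T − U = 13 − 7 = 6 — holds.
8) T × W = 13 × 13 = 169 — holds.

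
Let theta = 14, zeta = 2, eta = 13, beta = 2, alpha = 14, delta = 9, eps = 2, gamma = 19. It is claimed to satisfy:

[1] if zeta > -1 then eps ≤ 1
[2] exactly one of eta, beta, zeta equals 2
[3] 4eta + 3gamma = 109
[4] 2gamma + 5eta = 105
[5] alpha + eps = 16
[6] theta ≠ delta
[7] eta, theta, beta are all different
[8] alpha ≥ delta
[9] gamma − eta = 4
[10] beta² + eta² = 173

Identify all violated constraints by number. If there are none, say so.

[1] zeta = 2 > -1, so we need eps ≤ 1; but eps = 2 > 1 — fails.
[2] eta=13, beta=2, zeta=2; 2 of them equal 2, not exactly one — fails.
[3] 4eta + 3gamma = 4(13) + 3(19) = 109 — holds.
[4] 2gamma + 5eta = 2(19) + 5(13) = 103, not 105 — fails.
[5] alpha + eps = 14 + 2 = 16 — holds.
[6] theta = 14, delta = 9; distinct — holds.
[7] values 13, 14, 2 are pairwise distinct — holds.
[8] alpha = 14, delta = 9; 14 ≥ 9 — holds.
[9] gamma − eta = 19 − 13 = 6, not 4 — fails.
[10] beta² + eta² = 2² + 13² = 4 + 169 = 173 — holds.

Constraints 1, 2, 4, and 9 are violated.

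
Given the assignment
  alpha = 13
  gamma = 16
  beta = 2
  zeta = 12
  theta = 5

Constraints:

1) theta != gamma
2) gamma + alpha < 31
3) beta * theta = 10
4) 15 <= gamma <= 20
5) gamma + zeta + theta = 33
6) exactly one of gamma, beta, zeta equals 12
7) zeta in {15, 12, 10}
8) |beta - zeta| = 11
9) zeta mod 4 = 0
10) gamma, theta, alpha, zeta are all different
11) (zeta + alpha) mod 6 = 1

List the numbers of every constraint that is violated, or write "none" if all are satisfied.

Constraint 8 is violated.

1) theta = 5, gamma = 16; distinct — holds.
2) gamma + alpha = 16 + 13 = 29; 29 < 31 — holds.
3) beta * theta = 2 * 5 = 10 — holds.
4) gamma = 16 lies in [15, 20] — holds.
5) gamma + zeta + theta = 16 + 12 + 5 = 33 — holds.
6) gamma=16, beta=2, zeta=12; 1 of them equals 12 — holds.
7) zeta = 12 is in {15, 12, 10} — holds.
8) |2 - 12| = 10, not 11 — fails.
9) 12 mod 4 = 0 — holds.
10) values 16, 5, 13, 12 are pairwise distinct — holds.
11) zeta + alpha = 25; 25 mod 6 = 1 — holds.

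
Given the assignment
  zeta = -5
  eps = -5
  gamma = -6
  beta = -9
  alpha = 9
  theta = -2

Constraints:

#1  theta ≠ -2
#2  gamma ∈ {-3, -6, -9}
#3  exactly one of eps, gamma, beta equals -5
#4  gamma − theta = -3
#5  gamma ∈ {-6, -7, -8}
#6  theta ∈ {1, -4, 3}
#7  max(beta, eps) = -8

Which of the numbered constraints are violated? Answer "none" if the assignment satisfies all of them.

No — constraints 1, 4, 6, and 7 are not satisfied.

#1 theta = -2, but -2 is required to differ  false
#2 gamma = -6 is in {-3, -6, -9}  true
#3 eps=-5, gamma=-6, beta=-9; 1 of them equals -5  true
#4 gamma − theta = -6 − (-2) = -4, not -3  false
#5 gamma = -6 is in {-6, -7, -8}  true
#6 theta = -2 is not in {1, -4, 3}  false
#7 max(-9, -5) = -5, not -8  false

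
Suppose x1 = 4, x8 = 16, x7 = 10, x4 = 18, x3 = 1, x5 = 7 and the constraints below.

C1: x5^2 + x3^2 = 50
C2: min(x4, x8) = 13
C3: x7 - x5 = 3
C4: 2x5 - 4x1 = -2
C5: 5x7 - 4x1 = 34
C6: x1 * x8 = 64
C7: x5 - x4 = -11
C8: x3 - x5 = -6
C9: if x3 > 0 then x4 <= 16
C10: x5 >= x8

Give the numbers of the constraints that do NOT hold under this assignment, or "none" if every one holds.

No — constraints 2, 9, and 10 are not satisfied.

C1: x5^2 + x3^2 = 7^2 + 1^2 = 49 + 1 = 50  OK
C2: min(18, 16) = 16, not 13  FAIL
C3: x7 - x5 = 10 - 7 = 3  OK
C4: 2x5 - 4x1 = 2(7) - 4(4) = -2  OK
C5: 5x7 - 4x1 = 5(10) - 4(4) = 34  OK
C6: x1 * x8 = 4 * 16 = 64  OK
C7: x5 - x4 = 7 - 18 = -11  OK
C8: x3 - x5 = 1 - 7 = -6  OK
C9: x3 = 1 > 0, so we need x4 ≤ 16; but x4 = 18 > 16  FAIL
C10: x5 = 7, x8 = 16; 7 < 16 (want ≥)  FAIL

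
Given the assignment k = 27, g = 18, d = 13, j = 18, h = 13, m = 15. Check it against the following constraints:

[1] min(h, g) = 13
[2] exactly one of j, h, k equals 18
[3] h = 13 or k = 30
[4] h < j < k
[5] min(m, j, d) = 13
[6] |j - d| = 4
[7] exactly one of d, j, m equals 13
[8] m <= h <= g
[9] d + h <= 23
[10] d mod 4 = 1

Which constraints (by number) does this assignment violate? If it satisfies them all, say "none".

[1] min(13, 18) = 13 — satisfied.
[2] j=18, h=13, k=27; 1 of them equals 18 — satisfied.
[3] h = 13 = 13 (first disjunct) — satisfied.
[4] values 13 < 18 < 27 — satisfied.
[5] min(15, 18, 13) = 13 — satisfied.
[6] |18 - 13| = 5, not 4 — violated.
[7] d=13, j=18, m=15; 1 of them equals 13 — satisfied.
[8] values 15, 13, 18; m = 15 is not <= h = 13 — violated.
[9] d + h = 13 + 13 = 26; 26 > 23, bound 23 not met — violated.
[10] 13 mod 4 = 1 — satisfied.

Constraints 6, 8, and 9 are violated.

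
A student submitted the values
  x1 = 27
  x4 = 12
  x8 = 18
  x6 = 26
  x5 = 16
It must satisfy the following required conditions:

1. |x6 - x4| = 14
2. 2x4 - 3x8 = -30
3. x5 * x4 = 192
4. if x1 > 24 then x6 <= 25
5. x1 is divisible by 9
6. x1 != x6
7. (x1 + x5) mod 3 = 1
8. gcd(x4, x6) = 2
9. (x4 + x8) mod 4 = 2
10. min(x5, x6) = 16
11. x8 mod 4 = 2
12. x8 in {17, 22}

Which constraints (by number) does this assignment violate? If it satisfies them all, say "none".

Constraints 4 and 12 are violated.

1. |26 - 12| = 14  ✔
2. 2x4 - 3x8 = 2(12) - 3(18) = -30  ✔
3. x5 * x4 = 16 * 12 = 192  ✔
4. x1 = 27 > 24, so we need x6 ≤ 25; but x6 = 26 > 25  ✘
5. 27 / 9 = 3, so 9 divides 27  ✔
6. x1 = 27, x6 = 26; distinct  ✔
7. x1 + x5 = 43; 43 mod 3 = 1  ✔
8. gcd(12, 26) = 2  ✔
9. x4 + x8 = 30; 30 mod 4 = 2  ✔
10. min(16, 26) = 16  ✔
11. 18 mod 4 = 2  ✔
12. x8 = 18 is not in {17, 22}  ✘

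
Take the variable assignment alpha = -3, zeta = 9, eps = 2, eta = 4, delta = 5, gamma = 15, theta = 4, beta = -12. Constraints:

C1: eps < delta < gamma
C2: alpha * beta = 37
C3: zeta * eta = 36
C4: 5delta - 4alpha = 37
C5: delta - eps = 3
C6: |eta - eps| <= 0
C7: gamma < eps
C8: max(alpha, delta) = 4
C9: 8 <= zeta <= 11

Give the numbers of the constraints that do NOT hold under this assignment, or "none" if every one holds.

Constraints 2, 6, 7, 8 are violated.

C1: values 2 < 5 < 15 — holds.
C2: alpha * beta = -3 * (-12) = 36, not 37 — does not hold.
C3: zeta * eta = 9 * 4 = 36 — holds.
C4: 5delta - 4alpha = 5(5) - 4(-3) = 37 — holds.
C5: delta - eps = 5 - 2 = 3 — holds.
C6: |4 - 2| = 2; 2 > 0, exceeds bound 0 — does not hold.
C7: gamma = 15, eps = 2; 15 ≥ 2 (want <) — does not hold.
C8: max(-3, 5) = 5, not 4 — does not hold.
C9: zeta = 9 lies in [8, 11] — holds.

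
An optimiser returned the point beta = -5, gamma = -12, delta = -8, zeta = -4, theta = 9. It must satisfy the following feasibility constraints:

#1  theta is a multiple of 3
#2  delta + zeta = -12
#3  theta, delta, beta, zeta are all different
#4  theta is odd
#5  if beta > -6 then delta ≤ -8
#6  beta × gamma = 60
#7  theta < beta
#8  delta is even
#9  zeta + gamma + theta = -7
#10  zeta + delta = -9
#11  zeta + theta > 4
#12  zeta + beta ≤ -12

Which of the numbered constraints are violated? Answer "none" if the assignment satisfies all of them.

#1 9 / 3 = 3, so 3 divides 9  true
#2 delta + zeta = -8 + (-4) = -12  true
#3 values 9, -8, -5, -4 are pairwise distinct  true
#4 theta = 9 is odd  true
#5 beta = -5 > -6, so we need delta ≤ -8; delta = -8 ≤ -8  true
#6 beta × gamma = -5 × (-12) = 60  true
#7 theta = 9, beta = -5; 9 ≥ -5 (want <)  false
#8 delta = -8 is even  true
#9 zeta + gamma + theta = -4 + (-12) + 9 = -7  true
#10 zeta + delta = -4 + (-8) = -12, not -9  false
#11 zeta + theta = -4 + 9 = 5; 5 > 4  true
#12 zeta + beta = -4 + (-5) = -9; -9 > -12, bound -12 not met  false

Violated: 7, 10, and 12.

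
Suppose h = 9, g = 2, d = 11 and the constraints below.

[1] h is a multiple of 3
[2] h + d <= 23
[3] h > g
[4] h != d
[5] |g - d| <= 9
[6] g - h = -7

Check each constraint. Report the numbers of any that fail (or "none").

[1] 9 / 3 = 3, so 3 divides 9 — holds.
[2] h + d = 9 + 11 = 20; 20 ≤ 23 — holds.
[3] h = 9, g = 2; 9 > 2 — holds.
[4] h = 9, d = 11; distinct — holds.
[5] |2 - 11| = 9; 9 ≤ 9 — holds.
[6] g - h = 2 - 9 = -7 — holds.

Yes — all constraints hold.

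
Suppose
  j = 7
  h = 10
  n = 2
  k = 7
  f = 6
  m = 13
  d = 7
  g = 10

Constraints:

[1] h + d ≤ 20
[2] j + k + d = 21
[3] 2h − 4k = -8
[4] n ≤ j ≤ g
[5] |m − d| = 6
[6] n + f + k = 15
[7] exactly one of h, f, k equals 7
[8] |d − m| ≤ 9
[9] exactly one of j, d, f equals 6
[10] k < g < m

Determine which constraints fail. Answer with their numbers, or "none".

All constraints are satisfied.

[1] h + d = 10 + 7 = 17; 17 ≤ 20  ✓
[2] j + k + d = 7 + 7 + 7 = 21  ✓
[3] 2h − 4k = 2(10) − 4(7) = -8  ✓
[4] values 2 ≤ 7 ≤ 10  ✓
[5] |13 − 7| = 6  ✓
[6] n + f + k = 2 + 6 + 7 = 15  ✓
[7] h=10, f=6, k=7; 1 of them equals 7  ✓
[8] |7 − 13| = 6; 6 ≤ 9  ✓
[9] j=7, d=7, f=6; 1 of them equals 6  ✓
[10] values 7 < 10 < 13  ✓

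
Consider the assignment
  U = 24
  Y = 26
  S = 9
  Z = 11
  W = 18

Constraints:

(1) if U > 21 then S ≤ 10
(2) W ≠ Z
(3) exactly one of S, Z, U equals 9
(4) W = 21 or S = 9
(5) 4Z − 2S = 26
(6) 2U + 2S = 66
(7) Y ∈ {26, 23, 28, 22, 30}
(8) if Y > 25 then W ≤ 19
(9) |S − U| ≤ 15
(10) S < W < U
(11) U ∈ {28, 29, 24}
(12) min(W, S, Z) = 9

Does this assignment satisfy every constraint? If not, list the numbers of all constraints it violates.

(1) U = 24 > 21, so we need S ≤ 10; S = 9 ≤ 10  ✓
(2) W = 18, Z = 11; distinct  ✓
(3) S=9, Z=11, U=24; 1 of them equals 9  ✓
(4) W = 18 ≠ 21, but S = 9 = 9 (second disjunct)  ✓
(5) 4Z − 2S = 4(11) − 2(9) = 26  ✓
(6) 2U + 2S = 2(24) + 2(9) = 66  ✓
(7) Y = 26 is in {26, 23, 28, 22, 30}  ✓
(8) Y = 26 > 25, so we need W ≤ 19; W = 18 ≤ 19  ✓
(9) |9 − 24| = 15; 15 ≤ 15  ✓
(10) values 9 < 18 < 24  ✓
(11) U = 24 is in {28, 29, 24}  ✓
(12) min(18, 9, 11) = 9  ✓

None — every constraint holds.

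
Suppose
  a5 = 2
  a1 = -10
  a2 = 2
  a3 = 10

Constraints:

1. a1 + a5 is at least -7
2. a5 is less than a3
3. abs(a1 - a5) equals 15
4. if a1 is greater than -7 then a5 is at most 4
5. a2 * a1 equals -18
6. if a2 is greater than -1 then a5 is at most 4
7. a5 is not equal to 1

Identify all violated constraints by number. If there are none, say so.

No — constraints 1, 3, 5 are not satisfied.

1. a1 + a5 = -10 + 2 = -8; -8 < -7, bound -7 not met  FAIL
2. a5 = 2, a3 = 10; 2 < 10  OK
3. abs(-10 - 2) = 12, not 15  FAIL
4. a1 = -10, not > -7; antecedent false, conditional vacuously true  OK
5. a2 * a1 = 2 * (-10) = -20, not -18  FAIL
6. a2 = 2 > -1, so we need a5 ≤ 4; a5 = 2 ≤ 4  OK
7. a5 = 2, and 2 ≠ 1  OK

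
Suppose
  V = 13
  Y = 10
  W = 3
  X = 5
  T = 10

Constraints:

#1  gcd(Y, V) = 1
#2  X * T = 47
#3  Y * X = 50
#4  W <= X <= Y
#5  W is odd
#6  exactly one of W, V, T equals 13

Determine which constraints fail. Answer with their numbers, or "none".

Constraint 2 is violated.

#1 gcd(10, 13) = 1  true
#2 X * T = 5 * 10 = 50, not 47  false
#3 Y * X = 10 * 5 = 50  true
#4 values 3 <= 5 <= 10  true
#5 W = 3 is odd  true
#6 W=3, V=13, T=10; 1 of them equals 13  true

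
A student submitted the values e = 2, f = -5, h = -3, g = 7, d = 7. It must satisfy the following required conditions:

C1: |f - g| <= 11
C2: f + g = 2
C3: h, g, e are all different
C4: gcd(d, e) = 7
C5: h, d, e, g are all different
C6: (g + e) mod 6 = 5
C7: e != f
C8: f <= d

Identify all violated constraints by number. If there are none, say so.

Violated: 1, 4, 5, 6.

C1: |-5 - 7| = 12; 12 > 11, exceeds bound 11 — does not hold.
C2: f + g = -5 + 7 = 2 — holds.
C3: values -3, 7, 2 are pairwise distinct — holds.
C4: gcd(7, 2) = 1, not 7 — does not hold.
C5: d = g = 7, not all different — does not hold.
C6: g + e = 9; 9 mod 6 = 3, not 5 — does not hold.
C7: e = 2, f = -5; distinct — holds.
C8: f = -5, d = 7; -5 ≤ 7 — holds.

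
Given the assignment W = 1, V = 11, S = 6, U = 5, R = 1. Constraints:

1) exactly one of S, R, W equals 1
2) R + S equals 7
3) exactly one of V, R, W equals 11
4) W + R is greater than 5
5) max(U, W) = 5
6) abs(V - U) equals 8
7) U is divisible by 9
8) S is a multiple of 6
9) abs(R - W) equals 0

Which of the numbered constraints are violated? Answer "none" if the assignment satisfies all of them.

1) S=6, R=1, W=1; 2 of them equal 1, not exactly one  no
2) R + S = 1 + 6 = 7  yes
3) V=11, R=1, W=1; 1 of them equals 11  yes
4) W + R = 1 + 1 = 2; 2 ≤ 5, bound 5 not met  no
5) max(5, 1) = 5  yes
6) abs(11 - 5) = 6, not 8  no
7) 5 = 9*0 + 5, so 9 does not divide 5  no
8) 6 / 6 = 1, so 6 divides 6  yes
9) abs(1 - 1) = 0  yes

Constraints 1, 4, 6, 7 are violated.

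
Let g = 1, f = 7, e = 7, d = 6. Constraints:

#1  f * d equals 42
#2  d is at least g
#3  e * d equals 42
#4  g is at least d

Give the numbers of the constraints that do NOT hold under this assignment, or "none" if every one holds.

#1 f * d = 7 * 6 = 42 — OK.
#2 d = 6, g = 1; 6 ≥ 1 — OK.
#3 e * d = 7 * 6 = 42 — OK.
#4 g = 1, d = 6; 1 < 6 (want ≥) — violated.

No — constraint 4 is not satisfied.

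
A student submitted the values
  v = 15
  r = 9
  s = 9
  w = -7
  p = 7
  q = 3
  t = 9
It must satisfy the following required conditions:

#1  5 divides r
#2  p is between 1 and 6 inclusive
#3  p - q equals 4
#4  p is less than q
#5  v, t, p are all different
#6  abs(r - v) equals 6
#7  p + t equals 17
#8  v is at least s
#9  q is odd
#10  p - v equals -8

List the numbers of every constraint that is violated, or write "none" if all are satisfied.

#1 9 = 5*1 + 4, so 5 does not divide 9 — violated.
#2 p = 7 is outside [1, 6] — violated.
#3 p - q = 7 - 3 = 4 — satisfied.
#4 p = 7, q = 3; 7 ≥ 3 (want <) — violated.
#5 values 15, 9, 7 are pairwise distinct — satisfied.
#6 abs(9 - 15) = 6 — satisfied.
#7 p + t = 7 + 9 = 16, not 17 — violated.
#8 v = 15, s = 9; 15 ≥ 9 — satisfied.
#9 q = 3 is odd — satisfied.
#10 p - v = 7 - 15 = -8 — satisfied.

Constraints 1, 2, 4, and 7 are violated.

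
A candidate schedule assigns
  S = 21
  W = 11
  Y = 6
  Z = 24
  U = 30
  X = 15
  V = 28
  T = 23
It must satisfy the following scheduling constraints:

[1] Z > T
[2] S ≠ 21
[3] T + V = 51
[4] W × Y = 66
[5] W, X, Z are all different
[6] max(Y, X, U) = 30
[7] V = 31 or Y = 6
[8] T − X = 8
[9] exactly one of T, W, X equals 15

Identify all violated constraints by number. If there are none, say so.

[1] Z = 24, T = 23; 24 > 23 — holds.
[2] S = 21, but 21 is required to differ — fails.
[3] T + V = 23 + 28 = 51 — holds.
[4] W × Y = 11 × 6 = 66 — holds.
[5] values 11, 15, 24 are pairwise distinct — holds.
[6] max(6, 15, 30) = 30 — holds.
[7] V = 28 ≠ 31, but Y = 6 = 6 (second disjunct) — holds.
[8] T − X = 23 − 15 = 8 — holds.
[9] T=23, W=11, X=15; 1 of them equals 15 — holds.

The assignment fails constraint 2.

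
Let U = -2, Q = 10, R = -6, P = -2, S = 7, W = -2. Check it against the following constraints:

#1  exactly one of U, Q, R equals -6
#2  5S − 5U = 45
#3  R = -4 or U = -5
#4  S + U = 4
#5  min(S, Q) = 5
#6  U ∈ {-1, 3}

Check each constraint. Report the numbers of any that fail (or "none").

Violated: 3, 4, 5, and 6.

#1 U=-2, Q=10, R=-6; 1 of them equals -6 — OK.
#2 5S − 5U = 5(7) − 5(-2) = 45 — OK.
#3 R = -6 ≠ -4 and U = -2 ≠ -5; both disjuncts false — violated.
#4 S + U = 7 + (-2) = 5, not 4 — violated.
#5 min(7, 10) = 7, not 5 — violated.
#6 U = -2 is not in {-1, 3} — violated.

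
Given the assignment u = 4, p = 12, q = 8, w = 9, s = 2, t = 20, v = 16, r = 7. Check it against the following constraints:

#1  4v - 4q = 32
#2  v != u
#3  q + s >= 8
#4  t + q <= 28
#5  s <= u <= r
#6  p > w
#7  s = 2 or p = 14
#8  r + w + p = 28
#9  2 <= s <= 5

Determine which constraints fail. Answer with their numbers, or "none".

Yes — all constraints hold.

#1 4v - 4q = 4(16) - 4(8) = 32  ✔
#2 v = 16, u = 4; distinct  ✔
#3 q + s = 8 + 2 = 10; 10 ≥ 8  ✔
#4 t + q = 20 + 8 = 28; 28 ≤ 28  ✔
#5 values 2 <= 4 <= 7  ✔
#6 p = 12, w = 9; 12 > 9  ✔
#7 s = 2 = 2 (first disjunct)  ✔
#8 r + w + p = 7 + 9 + 12 = 28  ✔
#9 s = 2 lies in [2, 5]  ✔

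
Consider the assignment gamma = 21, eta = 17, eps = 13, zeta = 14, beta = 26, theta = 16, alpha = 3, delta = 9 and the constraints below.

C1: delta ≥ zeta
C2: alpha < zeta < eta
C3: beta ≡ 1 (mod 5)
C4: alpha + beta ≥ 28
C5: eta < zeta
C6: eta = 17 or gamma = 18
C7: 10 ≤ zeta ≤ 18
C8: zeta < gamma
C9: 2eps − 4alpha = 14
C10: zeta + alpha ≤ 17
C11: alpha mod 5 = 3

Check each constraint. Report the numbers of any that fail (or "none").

C1: delta = 9, zeta = 14; 9 < 14 (want ≥)  FAIL
C2: values 3 < 14 < 17  OK
C3: 26 mod 5 = 1  OK
C4: alpha + beta = 3 + 26 = 29; 29 ≥ 28  OK
C5: eta = 17, zeta = 14; 17 ≥ 14 (want <)  FAIL
C6: eta = 17 = 17 (first disjunct)  OK
C7: zeta = 14 lies in [10, 18]  OK
C8: zeta = 14, gamma = 21; 14 < 21  OK
C9: 2eps − 4alpha = 2(13) − 4(3) = 14  OK
C10: zeta + alpha = 14 + 3 = 17; 17 ≤ 17  OK
C11: 3 mod 5 = 3  OK

Constraints 1, 5 do not hold.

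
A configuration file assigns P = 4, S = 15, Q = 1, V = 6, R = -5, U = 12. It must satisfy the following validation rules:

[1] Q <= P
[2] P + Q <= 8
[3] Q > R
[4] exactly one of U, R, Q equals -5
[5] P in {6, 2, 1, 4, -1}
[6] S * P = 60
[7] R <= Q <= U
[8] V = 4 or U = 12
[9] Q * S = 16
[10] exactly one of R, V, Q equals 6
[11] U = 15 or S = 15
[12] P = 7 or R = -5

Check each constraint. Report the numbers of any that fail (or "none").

[1] Q = 1, P = 4; 1 ≤ 4  OK
[2] P + Q = 4 + 1 = 5; 5 ≤ 8  OK
[3] Q = 1, R = -5; 1 > -5  OK
[4] U=12, R=-5, Q=1; 1 of them equals -5  OK
[5] P = 4 is in {6, 2, 1, 4, -1}  OK
[6] S * P = 15 * 4 = 60  OK
[7] values -5 <= 1 <= 12  OK
[8] V = 6 ≠ 4, but U = 12 = 12 (second disjunct)  OK
[9] Q * S = 1 * 15 = 15, not 16  FAIL
[10] R=-5, V=6, Q=1; 1 of them equals 6  OK
[11] U = 12 ≠ 15, but S = 15 = 15 (second disjunct)  OK
[12] P = 4 ≠ 7, but R = -5 = -5 (second disjunct)  OK

Violated: 9.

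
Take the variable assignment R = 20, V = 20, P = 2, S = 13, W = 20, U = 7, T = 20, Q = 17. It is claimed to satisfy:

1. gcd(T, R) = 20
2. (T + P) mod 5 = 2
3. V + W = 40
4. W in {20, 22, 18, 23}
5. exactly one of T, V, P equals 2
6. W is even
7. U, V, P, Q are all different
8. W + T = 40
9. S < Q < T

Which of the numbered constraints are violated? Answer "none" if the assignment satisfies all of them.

All constraints are satisfied.

1. gcd(20, 20) = 20  ✔
2. T + P = 22; 22 mod 5 = 2  ✔
3. V + W = 20 + 20 = 40  ✔
4. W = 20 is in {20, 22, 18, 23}  ✔
5. T=20, V=20, P=2; 1 of them equals 2  ✔
6. W = 20 is even  ✔
7. values 7, 20, 2, 17 are pairwise distinct  ✔
8. W + T = 20 + 20 = 40  ✔
9. values 13 < 17 < 20  ✔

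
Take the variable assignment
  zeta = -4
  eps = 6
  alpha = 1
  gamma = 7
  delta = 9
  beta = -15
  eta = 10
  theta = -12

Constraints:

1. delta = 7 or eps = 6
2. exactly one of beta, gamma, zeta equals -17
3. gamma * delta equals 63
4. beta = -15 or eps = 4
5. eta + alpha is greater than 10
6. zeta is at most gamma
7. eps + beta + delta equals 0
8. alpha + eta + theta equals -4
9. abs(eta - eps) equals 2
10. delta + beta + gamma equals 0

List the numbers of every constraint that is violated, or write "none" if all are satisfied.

Constraints 2, 8, 9, and 10 are violated.

1. delta = 9 ≠ 7, but eps = 6 = 6 (second disjunct) — satisfied.
2. beta=-15, gamma=7, zeta=-4; 0 of them equal -17, not exactly one — violated.
3. gamma * delta = 7 * 9 = 63 — satisfied.
4. beta = -15 = -15 (first disjunct) — satisfied.
5. eta + alpha = 10 + 1 = 11; 11 > 10 — satisfied.
6. zeta = -4, gamma = 7; -4 ≤ 7 — satisfied.
7. eps + beta + delta = 6 + (-15) + 9 = 0 — satisfied.
8. alpha + eta + theta = 1 + 10 + (-12) = -1, not -4 — violated.
9. abs(10 - 6) = 4, not 2 — violated.
10. delta + beta + gamma = 9 + (-15) + 7 = 1, not 0 — violated.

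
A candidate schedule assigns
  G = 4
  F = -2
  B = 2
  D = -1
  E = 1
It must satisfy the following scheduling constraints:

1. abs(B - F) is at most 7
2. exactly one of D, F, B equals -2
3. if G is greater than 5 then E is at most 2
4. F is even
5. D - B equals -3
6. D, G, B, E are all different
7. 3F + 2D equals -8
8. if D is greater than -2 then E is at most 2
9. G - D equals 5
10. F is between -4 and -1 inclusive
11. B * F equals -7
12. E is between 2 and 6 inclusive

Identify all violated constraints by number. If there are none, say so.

1. abs(2 - (-2)) = 4; 4 ≤ 7  ✓
2. D=-1, F=-2, B=2; 1 of them equals -2  ✓
3. G = 4, not > 5; antecedent false, conditional vacuously true  ✓
4. F = -2 is even  ✓
5. D - B = -1 - 2 = -3  ✓
6. values -1, 4, 2, 1 are pairwise distinct  ✓
7. 3F + 2D = 3(-2) + 2(-1) = -8  ✓
8. D = -1 > -2, so we need E ≤ 2; E = 1 ≤ 2  ✓
9. G - D = 4 - (-1) = 5  ✓
10. F = -2 lies in [-4, -1]  ✓
11. B * F = 2 * (-2) = -4, not -7  ✗
12. E = 1 is outside [2, 6]  ✗

Constraints 11, 12 do not hold.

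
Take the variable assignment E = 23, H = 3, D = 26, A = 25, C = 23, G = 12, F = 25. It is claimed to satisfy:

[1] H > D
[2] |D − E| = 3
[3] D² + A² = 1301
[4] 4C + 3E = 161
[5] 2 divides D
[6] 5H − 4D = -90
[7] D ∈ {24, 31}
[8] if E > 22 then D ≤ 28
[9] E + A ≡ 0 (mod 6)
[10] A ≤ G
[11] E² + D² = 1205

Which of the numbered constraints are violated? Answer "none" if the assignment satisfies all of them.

[1] H = 3, D = 26; 3 ≤ 26 (want >) — violated.
[2] |26 − 23| = 3 — satisfied.
[3] D² + A² = 26² + 25² = 676 + 625 = 1301 — satisfied.
[4] 4C + 3E = 4(23) + 3(23) = 161 — satisfied.
[5] 26 / 2 = 13, so 2 divides 26 — satisfied.
[6] 5H − 4D = 5(3) − 4(26) = -89, not -90 — violated.
[7] D = 26 is not in {24, 31} — violated.
[8] E = 23 > 22, so we need D ≤ 28; D = 26 ≤ 28 — satisfied.
[9] E + A = 48; 48 mod 6 = 0 — satisfied.
[10] A = 25, G = 12; 25 > 12 (want ≤) — violated.
[11] E² + D² = 23² + 26² = 529 + 676 = 1205 — satisfied.

Constraints 1, 6, 7, and 10 are violated.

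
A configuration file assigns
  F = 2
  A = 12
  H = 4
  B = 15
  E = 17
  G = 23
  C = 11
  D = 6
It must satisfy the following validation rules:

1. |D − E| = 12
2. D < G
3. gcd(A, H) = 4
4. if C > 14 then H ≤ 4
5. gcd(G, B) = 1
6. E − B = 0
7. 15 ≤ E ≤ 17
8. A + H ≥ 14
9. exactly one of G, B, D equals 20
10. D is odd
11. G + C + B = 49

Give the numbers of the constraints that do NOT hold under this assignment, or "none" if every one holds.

1. |6 − 17| = 11, not 12 — does not hold.
2. D = 6, G = 23; 6 < 23 — holds.
3. gcd(12, 4) = 4 — holds.
4. C = 11, not > 14; antecedent false, conditional vacuously true — holds.
5. gcd(23, 15) = 1 — holds.
6. E − B = 17 − 15 = 2, not 0 — does not hold.
7. E = 17 lies in [15, 17] — holds.
8. A + H = 12 + 4 = 16; 16 ≥ 14 — holds.
9. G=23, B=15, D=6; 0 of them equal 20, not exactly one — does not hold.
10. D = 6 is even — does not hold.
11. G + C + B = 23 + 11 + 15 = 49 — holds.

Constraints 1, 6, 9, and 10 are violated.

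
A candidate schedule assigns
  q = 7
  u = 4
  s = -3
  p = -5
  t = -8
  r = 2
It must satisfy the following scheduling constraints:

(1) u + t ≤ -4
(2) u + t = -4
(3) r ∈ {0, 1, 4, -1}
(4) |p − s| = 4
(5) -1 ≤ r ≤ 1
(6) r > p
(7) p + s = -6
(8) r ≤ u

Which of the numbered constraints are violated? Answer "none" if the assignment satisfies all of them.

Constraints 3, 4, 5, and 7 do not hold.

(1) u + t = 4 + (-8) = -4; -4 ≤ -4  true
(2) u + t = 4 + (-8) = -4  true
(3) r = 2 is not in {0, 1, 4, -1}  false
(4) |-5 − (-3)| = 2, not 4  false
(5) r = 2 is outside [-1, 1]  false
(6) r = 2, p = -5; 2 > -5  true
(7) p + s = -5 + (-3) = -8, not -6  false
(8) r = 2, u = 4; 2 ≤ 4  true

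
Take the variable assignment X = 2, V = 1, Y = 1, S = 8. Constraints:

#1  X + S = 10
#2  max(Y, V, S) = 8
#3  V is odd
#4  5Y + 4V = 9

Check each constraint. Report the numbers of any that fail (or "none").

All constraints are satisfied.

#1 X + S = 2 + 8 = 10 — satisfied.
#2 max(1, 1, 8) = 8 — satisfied.
#3 V = 1 is odd — satisfied.
#4 5Y + 4V = 5(1) + 4(1) = 9 — satisfied.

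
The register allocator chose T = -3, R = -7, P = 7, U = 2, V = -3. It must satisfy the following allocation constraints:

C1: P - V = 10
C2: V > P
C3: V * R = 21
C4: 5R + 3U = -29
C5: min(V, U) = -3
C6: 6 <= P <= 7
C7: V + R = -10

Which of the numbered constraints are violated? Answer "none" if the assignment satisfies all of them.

C1: P - V = 7 - (-3) = 10  OK
C2: V = -3, P = 7; -3 ≤ 7 (want >)  FAIL
C3: V * R = -3 * (-7) = 21  OK
C4: 5R + 3U = 5(-7) + 3(2) = -29  OK
C5: min(-3, 2) = -3  OK
C6: P = 7 lies in [6, 7]  OK
C7: V + R = -3 + (-7) = -10  OK

Violated: 2.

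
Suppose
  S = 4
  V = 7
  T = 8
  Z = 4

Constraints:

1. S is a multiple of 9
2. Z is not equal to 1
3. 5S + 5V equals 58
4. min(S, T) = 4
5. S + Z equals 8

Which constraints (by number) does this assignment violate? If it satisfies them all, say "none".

1. 4 = 9*0 + 4, so 9 does not divide 4 — violated.
2. Z = 4, and 4 ≠ 1 — OK.
3. 5S + 5V = 5(4) + 5(7) = 55, not 58 — violated.
4. min(4, 8) = 4 — OK.
5. S + Z = 4 + 4 = 8 — OK.

Violated: 1 and 3.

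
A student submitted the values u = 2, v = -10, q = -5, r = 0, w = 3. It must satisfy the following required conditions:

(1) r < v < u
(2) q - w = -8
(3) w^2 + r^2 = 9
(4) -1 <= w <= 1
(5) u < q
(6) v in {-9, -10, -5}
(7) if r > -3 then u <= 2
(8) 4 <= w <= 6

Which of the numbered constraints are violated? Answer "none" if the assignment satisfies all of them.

(1) values 0, -10, 2; r = 0 is not < v = -10 — violated.
(2) q - w = -5 - 3 = -8 — OK.
(3) w^2 + r^2 = 3^2 + 0^2 = 9 + 0 = 9 — OK.
(4) w = 3 is outside [-1, 1] — violated.
(5) u = 2, q = -5; 2 ≥ -5 (want <) — violated.
(6) v = -10 is in {-9, -10, -5} — OK.
(7) r = 0 > -3, so we need u ≤ 2; u = 2 ≤ 2 — OK.
(8) w = 3 is outside [4, 6] — violated.

Constraints 1, 4, 5, 8 do not hold.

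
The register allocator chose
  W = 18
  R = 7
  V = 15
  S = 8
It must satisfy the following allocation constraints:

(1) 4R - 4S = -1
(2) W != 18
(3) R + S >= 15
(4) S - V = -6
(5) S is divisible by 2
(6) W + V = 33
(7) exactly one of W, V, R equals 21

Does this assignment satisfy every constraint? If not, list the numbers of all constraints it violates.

(1) 4R - 4S = 4(7) - 4(8) = -4, not -1 — violated.
(2) W = 18, but 18 is required to differ — violated.
(3) R + S = 7 + 8 = 15; 15 ≥ 15 — OK.
(4) S - V = 8 - 15 = -7, not -6 — violated.
(5) 8 / 2 = 4, so 2 divides 8 — OK.
(6) W + V = 18 + 15 = 33 — OK.
(7) W=18, V=15, R=7; 0 of them equal 21, not exactly one — violated.

The assignment fails constraints 1, 2, 4, 7.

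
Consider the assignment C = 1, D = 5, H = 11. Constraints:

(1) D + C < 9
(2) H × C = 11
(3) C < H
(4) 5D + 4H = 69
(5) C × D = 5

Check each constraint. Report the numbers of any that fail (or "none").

(1) D + C = 5 + 1 = 6; 6 < 9  true
(2) H × C = 11 × 1 = 11  true
(3) C = 1, H = 11; 1 < 11  true
(4) 5D + 4H = 5(5) + 4(11) = 69  true
(5) C × D = 1 × 5 = 5  true

All constraints are satisfied.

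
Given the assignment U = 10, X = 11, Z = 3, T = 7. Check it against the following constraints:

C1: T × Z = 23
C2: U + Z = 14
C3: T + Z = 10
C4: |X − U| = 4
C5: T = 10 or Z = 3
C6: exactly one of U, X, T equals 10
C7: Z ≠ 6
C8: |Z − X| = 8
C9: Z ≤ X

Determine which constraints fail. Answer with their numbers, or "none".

C1: T × Z = 7 × 3 = 21, not 23 — violated.
C2: U + Z = 10 + 3 = 13, not 14 — violated.
C3: T + Z = 7 + 3 = 10 — satisfied.
C4: |11 − 10| = 1, not 4 — violated.
C5: T = 7 ≠ 10, but Z = 3 = 3 (second disjunct) — satisfied.
C6: U=10, X=11, T=7; 1 of them equals 10 — satisfied.
C7: Z = 3, and 3 ≠ 6 — satisfied.
C8: |3 − 11| = 8 — satisfied.
C9: Z = 3, X = 11; 3 ≤ 11 — satisfied.

No — constraints 1, 2, and 4 are not satisfied.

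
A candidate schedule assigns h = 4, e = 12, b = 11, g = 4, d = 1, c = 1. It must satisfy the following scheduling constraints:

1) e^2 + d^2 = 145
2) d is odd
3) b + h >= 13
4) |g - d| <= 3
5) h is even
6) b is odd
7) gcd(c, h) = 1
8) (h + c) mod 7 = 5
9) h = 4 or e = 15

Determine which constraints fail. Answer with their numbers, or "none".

All constraints are satisfied.

1) e^2 + d^2 = 12^2 + 1^2 = 144 + 1 = 145  OK
2) d = 1 is odd  OK
3) b + h = 11 + 4 = 15; 15 ≥ 13  OK
4) |4 - 1| = 3; 3 ≤ 3  OK
5) h = 4 is even  OK
6) b = 11 is odd  OK
7) gcd(1, 4) = 1  OK
8) h + c = 5; 5 mod 7 = 5  OK
9) h = 4 = 4 (first disjunct)  OK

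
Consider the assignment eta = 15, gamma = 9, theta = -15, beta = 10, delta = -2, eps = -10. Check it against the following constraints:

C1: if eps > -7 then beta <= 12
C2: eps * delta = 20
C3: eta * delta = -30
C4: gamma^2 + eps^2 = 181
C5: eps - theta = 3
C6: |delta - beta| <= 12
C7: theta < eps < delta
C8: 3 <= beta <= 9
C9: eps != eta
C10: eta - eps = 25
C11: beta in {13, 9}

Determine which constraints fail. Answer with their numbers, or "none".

C1: eps = -10, not > -7; antecedent false, conditional vacuously true — holds.
C2: eps * delta = -10 * (-2) = 20 — holds.
C3: eta * delta = 15 * (-2) = -30 — holds.
C4: gamma^2 + eps^2 = 9^2 + (-10)^2 = 81 + 100 = 181 — holds.
C5: eps - theta = -10 - (-15) = 5, not 3 — does not hold.
C6: |-2 - 10| = 12; 12 ≤ 12 — holds.
C7: values -15 < -10 < -2 — holds.
C8: beta = 10 is outside [3, 9] — does not hold.
C9: eps = -10, eta = 15; distinct — holds.
C10: eta - eps = 15 - (-10) = 25 — holds.
C11: beta = 10 is not in {13, 9} — does not hold.

Constraints 5, 8, and 11 do not hold.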